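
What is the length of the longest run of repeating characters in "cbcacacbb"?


Input: "cbcacacbb"
Scanning for longest run:
  Position 1 ('b'): new char, reset run to 1
  Position 2 ('c'): new char, reset run to 1
  Position 3 ('a'): new char, reset run to 1
  Position 4 ('c'): new char, reset run to 1
  Position 5 ('a'): new char, reset run to 1
  Position 6 ('c'): new char, reset run to 1
  Position 7 ('b'): new char, reset run to 1
  Position 8 ('b'): continues run of 'b', length=2
Longest run: 'b' with length 2

2


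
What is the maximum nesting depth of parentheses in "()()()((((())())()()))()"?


Input: "()()()((((())())()()))()"
Tracking depth:
  Position 0 '(': depth becomes 1
  Position 1 ')': depth becomes 0
  Position 2 '(': depth becomes 1
  Position 3 ')': depth becomes 0
  Position 4 '(': depth becomes 1
  Position 5 ')': depth becomes 0
  Position 6 '(': depth becomes 1
  Position 7 '(': depth becomes 2
  Position 8 '(': depth becomes 3
  Position 9 '(': depth becomes 4
  Position 10 '(': depth becomes 5
  Position 11 ')': depth becomes 4
  Position 12 ')': depth becomes 3
  Position 13 '(': depth becomes 4
  Position 14 ')': depth becomes 3
  Position 15 ')': depth becomes 2
  Position 16 '(': depth becomes 3
  Position 17 ')': depth becomes 2
  Position 18 '(': depth becomes 3
  Position 19 ')': depth becomes 2
  Position 20 ')': depth becomes 1
  Position 21 ')': depth becomes 0
  Position 22 '(': depth becomes 1
  Position 23 ')': depth becomes 0
Maximum depth reached: 5

5


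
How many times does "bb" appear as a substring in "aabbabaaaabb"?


Searching for "bb" in "aabbabaaaabb"
Scanning each position:
  Position 0: "aa" => no
  Position 1: "ab" => no
  Position 2: "bb" => MATCH
  Position 3: "ba" => no
  Position 4: "ab" => no
  Position 5: "ba" => no
  Position 6: "aa" => no
  Position 7: "aa" => no
  Position 8: "aa" => no
  Position 9: "ab" => no
  Position 10: "bb" => MATCH
Total occurrences: 2

2


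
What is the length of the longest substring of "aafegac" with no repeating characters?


Input: "aafegac"
Sliding window (track last position of each char):
  Position 0 ('a'): window [0,0] length 1 -- new best
  Position 1 ('a'): repeat (last at 0), move window start to 1
  Position 1 ('a'): window [1,1] length 1
  Position 2 ('f'): window [1,2] length 2 -- new best
  Position 3 ('e'): window [1,3] length 3 -- new best
  Position 4 ('g'): window [1,4] length 4 -- new best
  Position 5 ('a'): repeat (last at 1), move window start to 2
  Position 5 ('a'): window [2,5] length 4
  Position 6 ('c'): window [2,6] length 5 -- new best
Longest substring with no repeats: "fegac" with length 5

5


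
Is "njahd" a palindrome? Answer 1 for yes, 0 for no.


Input: njahd
Reversed: dhajn
  Compare pos 0 ('n') with pos 4 ('d'): MISMATCH
  Compare pos 1 ('j') with pos 3 ('h'): MISMATCH
Result: not a palindrome

0


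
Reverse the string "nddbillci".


Input: nddbillci
Reading characters right to left:
  Position 8: 'i'
  Position 7: 'c'
  Position 6: 'l'
  Position 5: 'l'
  Position 4: 'i'
  Position 3: 'b'
  Position 2: 'd'
  Position 1: 'd'
  Position 0: 'n'
Reversed: icllibddn

icllibddn


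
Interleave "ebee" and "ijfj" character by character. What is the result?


Interleaving "ebee" and "ijfj":
  Position 0: 'e' from first, 'i' from second => "ei"
  Position 1: 'b' from first, 'j' from second => "bj"
  Position 2: 'e' from first, 'f' from second => "ef"
  Position 3: 'e' from first, 'j' from second => "ej"
Result: eibjefej

eibjefej


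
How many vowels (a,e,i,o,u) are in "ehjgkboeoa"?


Input: ehjgkboeoa
Checking each character:
  'e' at position 0: vowel (running total: 1)
  'h' at position 1: consonant
  'j' at position 2: consonant
  'g' at position 3: consonant
  'k' at position 4: consonant
  'b' at position 5: consonant
  'o' at position 6: vowel (running total: 2)
  'e' at position 7: vowel (running total: 3)
  'o' at position 8: vowel (running total: 4)
  'a' at position 9: vowel (running total: 5)
Total vowels: 5

5


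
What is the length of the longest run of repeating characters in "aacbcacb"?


Input: "aacbcacb"
Scanning for longest run:
  Position 1 ('a'): continues run of 'a', length=2
  Position 2 ('c'): new char, reset run to 1
  Position 3 ('b'): new char, reset run to 1
  Position 4 ('c'): new char, reset run to 1
  Position 5 ('a'): new char, reset run to 1
  Position 6 ('c'): new char, reset run to 1
  Position 7 ('b'): new char, reset run to 1
Longest run: 'a' with length 2

2


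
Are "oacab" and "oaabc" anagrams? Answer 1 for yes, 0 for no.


Strings: "oacab", "oaabc"
Sorted first:  aabco
Sorted second: aabco
Sorted forms match => anagrams

1


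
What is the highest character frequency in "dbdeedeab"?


Input: dbdeedeab
Character counts:
  'a': 1
  'b': 2
  'd': 3
  'e': 3
Maximum frequency: 3

3


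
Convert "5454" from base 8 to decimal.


Input: "5454" in base 8
Positional expansion:
  Digit '5' (value 5) x 8^3 = 2560
  Digit '4' (value 4) x 8^2 = 256
  Digit '5' (value 5) x 8^1 = 40
  Digit '4' (value 4) x 8^0 = 4
Sum = 2860

2860


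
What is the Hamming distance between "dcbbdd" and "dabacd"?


Comparing "dcbbdd" and "dabacd" position by position:
  Position 0: 'd' vs 'd' => same
  Position 1: 'c' vs 'a' => differ
  Position 2: 'b' vs 'b' => same
  Position 3: 'b' vs 'a' => differ
  Position 4: 'd' vs 'c' => differ
  Position 5: 'd' vs 'd' => same
Total differences (Hamming distance): 3

3


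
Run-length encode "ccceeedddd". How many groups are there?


Input: ccceeedddd
Scanning for consecutive runs:
  Group 1: 'c' x 3 (positions 0-2)
  Group 2: 'e' x 3 (positions 3-5)
  Group 3: 'd' x 4 (positions 6-9)
Total groups: 3

3


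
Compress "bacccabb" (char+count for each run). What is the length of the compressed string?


Input: bacccabb
Runs:
  'b' x 1 => "b1"
  'a' x 1 => "a1"
  'c' x 3 => "c3"
  'a' x 1 => "a1"
  'b' x 2 => "b2"
Compressed: "b1a1c3a1b2"
Compressed length: 10

10


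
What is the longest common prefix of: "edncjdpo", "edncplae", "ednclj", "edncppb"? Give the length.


Words: edncjdpo, edncplae, ednclj, edncppb
  Position 0: all 'e' => match
  Position 1: all 'd' => match
  Position 2: all 'n' => match
  Position 3: all 'c' => match
  Position 4: ('j', 'p', 'l', 'p') => mismatch, stop
LCP = "ednc" (length 4)

4


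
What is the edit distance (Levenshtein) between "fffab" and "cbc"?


Computing edit distance: "fffab" -> "cbc"
DP table:
           c    b    c
      0    1    2    3
  f   1    1    2    3
  f   2    2    2    3
  f   3    3    3    3
  a   4    4    4    4
  b   5    5    4    5
Edit distance = dp[5][3] = 5

5


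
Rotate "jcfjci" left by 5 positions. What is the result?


Input: "jcfjci", rotate left by 5
First 5 characters: "jcfjc"
Remaining characters: "i"
Concatenate remaining + first: "i" + "jcfjc" = "ijcfjc"

ijcfjc


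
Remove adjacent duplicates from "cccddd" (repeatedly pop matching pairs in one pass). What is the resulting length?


Input: cccddd
Stack-based adjacent duplicate removal:
  Read 'c': push. Stack: c
  Read 'c': matches stack top 'c' => pop. Stack: (empty)
  Read 'c': push. Stack: c
  Read 'd': push. Stack: cd
  Read 'd': matches stack top 'd' => pop. Stack: c
  Read 'd': push. Stack: cd
Final stack: "cd" (length 2)

2


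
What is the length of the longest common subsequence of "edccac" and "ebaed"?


LCS of "edccac" and "ebaed"
DP table:
           e    b    a    e    d
      0    0    0    0    0    0
  e   0    1    1    1    1    1
  d   0    1    1    1    1    2
  c   0    1    1    1    1    2
  c   0    1    1    1    1    2
  a   0    1    1    2    2    2
  c   0    1    1    2    2    2
LCS length = dp[6][5] = 2

2


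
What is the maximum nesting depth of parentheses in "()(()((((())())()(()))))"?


Input: "()(()((((())())()(()))))"
Tracking depth:
  Position 0 '(': depth becomes 1
  Position 1 ')': depth becomes 0
  Position 2 '(': depth becomes 1
  Position 3 '(': depth becomes 2
  Position 4 ')': depth becomes 1
  Position 5 '(': depth becomes 2
  Position 6 '(': depth becomes 3
  Position 7 '(': depth becomes 4
  Position 8 '(': depth becomes 5
  Position 9 '(': depth becomes 6
  Position 10 ')': depth becomes 5
  Position 11 ')': depth becomes 4
  Position 12 '(': depth becomes 5
  Position 13 ')': depth becomes 4
  Position 14 ')': depth becomes 3
  Position 15 '(': depth becomes 4
  Position 16 ')': depth becomes 3
  Position 17 '(': depth becomes 4
  Position 18 '(': depth becomes 5
  Position 19 ')': depth becomes 4
  Position 20 ')': depth becomes 3
  Position 21 ')': depth becomes 2
  Position 22 ')': depth becomes 1
  Position 23 ')': depth becomes 0
Maximum depth reached: 6

6


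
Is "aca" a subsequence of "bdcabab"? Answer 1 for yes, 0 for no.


Check if "aca" is a subsequence of "bdcabab"
Greedy scan:
  Position 0 ('b'): no match needed
  Position 1 ('d'): no match needed
  Position 2 ('c'): no match needed
  Position 3 ('a'): matches sub[0] = 'a'
  Position 4 ('b'): no match needed
  Position 5 ('a'): no match needed
  Position 6 ('b'): no match needed
Only matched 1/3 characters => not a subsequence

0


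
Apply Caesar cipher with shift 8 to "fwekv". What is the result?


Caesar cipher: shift "fwekv" by 8
  'f' (pos 5) + 8 = pos 13 = 'n'
  'w' (pos 22) + 8 = pos 4 = 'e'
  'e' (pos 4) + 8 = pos 12 = 'm'
  'k' (pos 10) + 8 = pos 18 = 's'
  'v' (pos 21) + 8 = pos 3 = 'd'
Result: nemsd

nemsd


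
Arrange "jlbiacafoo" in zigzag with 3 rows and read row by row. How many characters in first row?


Zigzag "jlbiacafoo" into 3 rows:
Placing characters:
  'j' => row 0
  'l' => row 1
  'b' => row 2
  'i' => row 1
  'a' => row 0
  'c' => row 1
  'a' => row 2
  'f' => row 1
  'o' => row 0
  'o' => row 1
Rows:
  Row 0: "jao"
  Row 1: "licfo"
  Row 2: "ba"
First row length: 3

3


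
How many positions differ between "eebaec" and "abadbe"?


Comparing "eebaec" and "abadbe" position by position:
  Position 0: 'e' vs 'a' => DIFFER
  Position 1: 'e' vs 'b' => DIFFER
  Position 2: 'b' vs 'a' => DIFFER
  Position 3: 'a' vs 'd' => DIFFER
  Position 4: 'e' vs 'b' => DIFFER
  Position 5: 'c' vs 'e' => DIFFER
Positions that differ: 6

6


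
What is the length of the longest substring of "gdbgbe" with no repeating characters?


Input: "gdbgbe"
Sliding window (track last position of each char):
  Position 0 ('g'): window [0,0] length 1 -- new best
  Position 1 ('d'): window [0,1] length 2 -- new best
  Position 2 ('b'): window [0,2] length 3 -- new best
  Position 3 ('g'): repeat (last at 0), move window start to 1
  Position 3 ('g'): window [1,3] length 3
  Position 4 ('b'): repeat (last at 2), move window start to 3
  Position 4 ('b'): window [3,4] length 2
  Position 5 ('e'): window [3,5] length 3
Longest substring with no repeats: "gdb" with length 3

3


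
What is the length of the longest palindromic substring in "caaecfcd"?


Input: "caaecfcd"
Checking substrings for palindromes:
  [4:7] "cfc" (len 3) => palindrome
  [1:3] "aa" (len 2) => palindrome
Longest palindromic substring: "cfc" with length 3

3


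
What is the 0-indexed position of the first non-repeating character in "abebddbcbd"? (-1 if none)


Input: abebddbcbd
Character frequencies:
  'a': 1
  'b': 4
  'c': 1
  'd': 3
  'e': 1
Scanning left to right for freq == 1:
  Position 0 ('a'): unique! => answer = 0

0


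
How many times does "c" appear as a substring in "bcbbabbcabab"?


Searching for "c" in "bcbbabbcabab"
Scanning each position:
  Position 0: "b" => no
  Position 1: "c" => MATCH
  Position 2: "b" => no
  Position 3: "b" => no
  Position 4: "a" => no
  Position 5: "b" => no
  Position 6: "b" => no
  Position 7: "c" => MATCH
  Position 8: "a" => no
  Position 9: "b" => no
  Position 10: "a" => no
  Position 11: "b" => no
Total occurrences: 2

2


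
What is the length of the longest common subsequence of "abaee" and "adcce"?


LCS of "abaee" and "adcce"
DP table:
           a    d    c    c    e
      0    0    0    0    0    0
  a   0    1    1    1    1    1
  b   0    1    1    1    1    1
  a   0    1    1    1    1    1
  e   0    1    1    1    1    2
  e   0    1    1    1    1    2
LCS length = dp[5][5] = 2

2


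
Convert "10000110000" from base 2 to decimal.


Input: "10000110000" in base 2
Positional expansion:
  Digit '1' (value 1) x 2^10 = 1024
  Digit '0' (value 0) x 2^9 = 0
  Digit '0' (value 0) x 2^8 = 0
  Digit '0' (value 0) x 2^7 = 0
  Digit '0' (value 0) x 2^6 = 0
  Digit '1' (value 1) x 2^5 = 32
  Digit '1' (value 1) x 2^4 = 16
  Digit '0' (value 0) x 2^3 = 0
  Digit '0' (value 0) x 2^2 = 0
  Digit '0' (value 0) x 2^1 = 0
  Digit '0' (value 0) x 2^0 = 0
Sum = 1072

1072


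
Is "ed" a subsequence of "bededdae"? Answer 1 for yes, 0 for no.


Check if "ed" is a subsequence of "bededdae"
Greedy scan:
  Position 0 ('b'): no match needed
  Position 1 ('e'): matches sub[0] = 'e'
  Position 2 ('d'): matches sub[1] = 'd'
  Position 3 ('e'): no match needed
  Position 4 ('d'): no match needed
  Position 5 ('d'): no match needed
  Position 6 ('a'): no match needed
  Position 7 ('e'): no match needed
All 2 characters matched => is a subsequence

1


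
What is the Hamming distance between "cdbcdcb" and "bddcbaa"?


Comparing "cdbcdcb" and "bddcbaa" position by position:
  Position 0: 'c' vs 'b' => differ
  Position 1: 'd' vs 'd' => same
  Position 2: 'b' vs 'd' => differ
  Position 3: 'c' vs 'c' => same
  Position 4: 'd' vs 'b' => differ
  Position 5: 'c' vs 'a' => differ
  Position 6: 'b' vs 'a' => differ
Total differences (Hamming distance): 5

5


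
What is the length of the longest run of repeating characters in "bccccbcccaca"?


Input: "bccccbcccaca"
Scanning for longest run:
  Position 1 ('c'): new char, reset run to 1
  Position 2 ('c'): continues run of 'c', length=2
  Position 3 ('c'): continues run of 'c', length=3
  Position 4 ('c'): continues run of 'c', length=4
  Position 5 ('b'): new char, reset run to 1
  Position 6 ('c'): new char, reset run to 1
  Position 7 ('c'): continues run of 'c', length=2
  Position 8 ('c'): continues run of 'c', length=3
  Position 9 ('a'): new char, reset run to 1
  Position 10 ('c'): new char, reset run to 1
  Position 11 ('a'): new char, reset run to 1
Longest run: 'c' with length 4

4


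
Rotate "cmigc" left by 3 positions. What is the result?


Input: "cmigc", rotate left by 3
First 3 characters: "cmi"
Remaining characters: "gc"
Concatenate remaining + first: "gc" + "cmi" = "gccmi"

gccmi


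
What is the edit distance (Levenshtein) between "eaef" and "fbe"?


Computing edit distance: "eaef" -> "fbe"
DP table:
           f    b    e
      0    1    2    3
  e   1    1    2    2
  a   2    2    2    3
  e   3    3    3    2
  f   4    3    4    3
Edit distance = dp[4][3] = 3

3


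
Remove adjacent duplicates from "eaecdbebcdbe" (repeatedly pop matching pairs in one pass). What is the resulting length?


Input: eaecdbebcdbe
Stack-based adjacent duplicate removal:
  Read 'e': push. Stack: e
  Read 'a': push. Stack: ea
  Read 'e': push. Stack: eae
  Read 'c': push. Stack: eaec
  Read 'd': push. Stack: eaecd
  Read 'b': push. Stack: eaecdb
  Read 'e': push. Stack: eaecdbe
  Read 'b': push. Stack: eaecdbeb
  Read 'c': push. Stack: eaecdbebc
  Read 'd': push. Stack: eaecdbebcd
  Read 'b': push. Stack: eaecdbebcdb
  Read 'e': push. Stack: eaecdbebcdbe
Final stack: "eaecdbebcdbe" (length 12)

12


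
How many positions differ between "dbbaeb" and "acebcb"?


Comparing "dbbaeb" and "acebcb" position by position:
  Position 0: 'd' vs 'a' => DIFFER
  Position 1: 'b' vs 'c' => DIFFER
  Position 2: 'b' vs 'e' => DIFFER
  Position 3: 'a' vs 'b' => DIFFER
  Position 4: 'e' vs 'c' => DIFFER
  Position 5: 'b' vs 'b' => same
Positions that differ: 5

5


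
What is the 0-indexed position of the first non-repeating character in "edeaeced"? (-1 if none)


Input: edeaeced
Character frequencies:
  'a': 1
  'c': 1
  'd': 2
  'e': 4
Scanning left to right for freq == 1:
  Position 0 ('e'): freq=4, skip
  Position 1 ('d'): freq=2, skip
  Position 2 ('e'): freq=4, skip
  Position 3 ('a'): unique! => answer = 3

3


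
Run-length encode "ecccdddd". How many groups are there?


Input: ecccdddd
Scanning for consecutive runs:
  Group 1: 'e' x 1 (positions 0-0)
  Group 2: 'c' x 3 (positions 1-3)
  Group 3: 'd' x 4 (positions 4-7)
Total groups: 3

3


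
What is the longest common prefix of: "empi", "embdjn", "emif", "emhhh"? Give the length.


Words: empi, embdjn, emif, emhhh
  Position 0: all 'e' => match
  Position 1: all 'm' => match
  Position 2: ('p', 'b', 'i', 'h') => mismatch, stop
LCP = "em" (length 2)

2


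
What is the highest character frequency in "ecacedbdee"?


Input: ecacedbdee
Character counts:
  'a': 1
  'b': 1
  'c': 2
  'd': 2
  'e': 4
Maximum frequency: 4

4


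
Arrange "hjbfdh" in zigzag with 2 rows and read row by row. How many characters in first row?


Zigzag "hjbfdh" into 2 rows:
Placing characters:
  'h' => row 0
  'j' => row 1
  'b' => row 0
  'f' => row 1
  'd' => row 0
  'h' => row 1
Rows:
  Row 0: "hbd"
  Row 1: "jfh"
First row length: 3

3


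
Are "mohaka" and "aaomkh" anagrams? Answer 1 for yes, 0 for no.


Strings: "mohaka", "aaomkh"
Sorted first:  aahkmo
Sorted second: aahkmo
Sorted forms match => anagrams

1


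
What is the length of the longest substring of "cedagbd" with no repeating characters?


Input: "cedagbd"
Sliding window (track last position of each char):
  Position 0 ('c'): window [0,0] length 1 -- new best
  Position 1 ('e'): window [0,1] length 2 -- new best
  Position 2 ('d'): window [0,2] length 3 -- new best
  Position 3 ('a'): window [0,3] length 4 -- new best
  Position 4 ('g'): window [0,4] length 5 -- new best
  Position 5 ('b'): window [0,5] length 6 -- new best
  Position 6 ('d'): repeat (last at 2), move window start to 3
  Position 6 ('d'): window [3,6] length 4
Longest substring with no repeats: "cedagb" with length 6

6


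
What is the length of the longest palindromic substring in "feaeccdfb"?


Input: "feaeccdfb"
Checking substrings for palindromes:
  [1:4] "eae" (len 3) => palindrome
  [4:6] "cc" (len 2) => palindrome
Longest palindromic substring: "eae" with length 3

3


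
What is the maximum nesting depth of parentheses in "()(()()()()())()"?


Input: "()(()()()()())()"
Tracking depth:
  Position 0 '(': depth becomes 1
  Position 1 ')': depth becomes 0
  Position 2 '(': depth becomes 1
  Position 3 '(': depth becomes 2
  Position 4 ')': depth becomes 1
  Position 5 '(': depth becomes 2
  Position 6 ')': depth becomes 1
  Position 7 '(': depth becomes 2
  Position 8 ')': depth becomes 1
  Position 9 '(': depth becomes 2
  Position 10 ')': depth becomes 1
  Position 11 '(': depth becomes 2
  Position 12 ')': depth becomes 1
  Position 13 ')': depth becomes 0
  Position 14 '(': depth becomes 1
  Position 15 ')': depth becomes 0
Maximum depth reached: 2

2


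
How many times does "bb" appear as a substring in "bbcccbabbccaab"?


Searching for "bb" in "bbcccbabbccaab"
Scanning each position:
  Position 0: "bb" => MATCH
  Position 1: "bc" => no
  Position 2: "cc" => no
  Position 3: "cc" => no
  Position 4: "cb" => no
  Position 5: "ba" => no
  Position 6: "ab" => no
  Position 7: "bb" => MATCH
  Position 8: "bc" => no
  Position 9: "cc" => no
  Position 10: "ca" => no
  Position 11: "aa" => no
  Position 12: "ab" => no
Total occurrences: 2

2


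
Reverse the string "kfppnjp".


Input: kfppnjp
Reading characters right to left:
  Position 6: 'p'
  Position 5: 'j'
  Position 4: 'n'
  Position 3: 'p'
  Position 2: 'p'
  Position 1: 'f'
  Position 0: 'k'
Reversed: pjnppfk

pjnppfk


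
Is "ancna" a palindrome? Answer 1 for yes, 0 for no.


Input: ancna
Reversed: ancna
  Compare pos 0 ('a') with pos 4 ('a'): match
  Compare pos 1 ('n') with pos 3 ('n'): match
Result: palindrome

1


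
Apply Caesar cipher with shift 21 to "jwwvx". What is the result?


Caesar cipher: shift "jwwvx" by 21
  'j' (pos 9) + 21 = pos 4 = 'e'
  'w' (pos 22) + 21 = pos 17 = 'r'
  'w' (pos 22) + 21 = pos 17 = 'r'
  'v' (pos 21) + 21 = pos 16 = 'q'
  'x' (pos 23) + 21 = pos 18 = 's'
Result: errqs

errqs


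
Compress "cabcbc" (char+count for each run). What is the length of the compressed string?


Input: cabcbc
Runs:
  'c' x 1 => "c1"
  'a' x 1 => "a1"
  'b' x 1 => "b1"
  'c' x 1 => "c1"
  'b' x 1 => "b1"
  'c' x 1 => "c1"
Compressed: "c1a1b1c1b1c1"
Compressed length: 12

12


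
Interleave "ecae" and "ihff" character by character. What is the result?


Interleaving "ecae" and "ihff":
  Position 0: 'e' from first, 'i' from second => "ei"
  Position 1: 'c' from first, 'h' from second => "ch"
  Position 2: 'a' from first, 'f' from second => "af"
  Position 3: 'e' from first, 'f' from second => "ef"
Result: eichafef

eichafef


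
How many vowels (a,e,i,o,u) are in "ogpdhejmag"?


Input: ogpdhejmag
Checking each character:
  'o' at position 0: vowel (running total: 1)
  'g' at position 1: consonant
  'p' at position 2: consonant
  'd' at position 3: consonant
  'h' at position 4: consonant
  'e' at position 5: vowel (running total: 2)
  'j' at position 6: consonant
  'm' at position 7: consonant
  'a' at position 8: vowel (running total: 3)
  'g' at position 9: consonant
Total vowels: 3

3


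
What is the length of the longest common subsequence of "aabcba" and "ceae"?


LCS of "aabcba" and "ceae"
DP table:
           c    e    a    e
      0    0    0    0    0
  a   0    0    0    1    1
  a   0    0    0    1    1
  b   0    0    0    1    1
  c   0    1    1    1    1
  b   0    1    1    1    1
  a   0    1    1    2    2
LCS length = dp[6][4] = 2

2


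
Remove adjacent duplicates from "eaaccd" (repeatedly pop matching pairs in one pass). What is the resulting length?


Input: eaaccd
Stack-based adjacent duplicate removal:
  Read 'e': push. Stack: e
  Read 'a': push. Stack: ea
  Read 'a': matches stack top 'a' => pop. Stack: e
  Read 'c': push. Stack: ec
  Read 'c': matches stack top 'c' => pop. Stack: e
  Read 'd': push. Stack: ed
Final stack: "ed" (length 2)

2


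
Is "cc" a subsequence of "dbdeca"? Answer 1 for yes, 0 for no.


Check if "cc" is a subsequence of "dbdeca"
Greedy scan:
  Position 0 ('d'): no match needed
  Position 1 ('b'): no match needed
  Position 2 ('d'): no match needed
  Position 3 ('e'): no match needed
  Position 4 ('c'): matches sub[0] = 'c'
  Position 5 ('a'): no match needed
Only matched 1/2 characters => not a subsequence

0


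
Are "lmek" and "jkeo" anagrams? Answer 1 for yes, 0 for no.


Strings: "lmek", "jkeo"
Sorted first:  eklm
Sorted second: ejko
Differ at position 1: 'k' vs 'j' => not anagrams

0


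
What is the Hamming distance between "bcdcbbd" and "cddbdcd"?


Comparing "bcdcbbd" and "cddbdcd" position by position:
  Position 0: 'b' vs 'c' => differ
  Position 1: 'c' vs 'd' => differ
  Position 2: 'd' vs 'd' => same
  Position 3: 'c' vs 'b' => differ
  Position 4: 'b' vs 'd' => differ
  Position 5: 'b' vs 'c' => differ
  Position 6: 'd' vs 'd' => same
Total differences (Hamming distance): 5

5


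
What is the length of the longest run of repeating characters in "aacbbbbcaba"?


Input: "aacbbbbcaba"
Scanning for longest run:
  Position 1 ('a'): continues run of 'a', length=2
  Position 2 ('c'): new char, reset run to 1
  Position 3 ('b'): new char, reset run to 1
  Position 4 ('b'): continues run of 'b', length=2
  Position 5 ('b'): continues run of 'b', length=3
  Position 6 ('b'): continues run of 'b', length=4
  Position 7 ('c'): new char, reset run to 1
  Position 8 ('a'): new char, reset run to 1
  Position 9 ('b'): new char, reset run to 1
  Position 10 ('a'): new char, reset run to 1
Longest run: 'b' with length 4

4


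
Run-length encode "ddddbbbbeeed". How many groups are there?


Input: ddddbbbbeeed
Scanning for consecutive runs:
  Group 1: 'd' x 4 (positions 0-3)
  Group 2: 'b' x 4 (positions 4-7)
  Group 3: 'e' x 3 (positions 8-10)
  Group 4: 'd' x 1 (positions 11-11)
Total groups: 4

4


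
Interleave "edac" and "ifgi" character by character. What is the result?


Interleaving "edac" and "ifgi":
  Position 0: 'e' from first, 'i' from second => "ei"
  Position 1: 'd' from first, 'f' from second => "df"
  Position 2: 'a' from first, 'g' from second => "ag"
  Position 3: 'c' from first, 'i' from second => "ci"
Result: eidfagci

eidfagci


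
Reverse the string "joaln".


Input: joaln
Reading characters right to left:
  Position 4: 'n'
  Position 3: 'l'
  Position 2: 'a'
  Position 1: 'o'
  Position 0: 'j'
Reversed: nlaoj

nlaoj


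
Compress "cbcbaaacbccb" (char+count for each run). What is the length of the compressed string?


Input: cbcbaaacbccb
Runs:
  'c' x 1 => "c1"
  'b' x 1 => "b1"
  'c' x 1 => "c1"
  'b' x 1 => "b1"
  'a' x 3 => "a3"
  'c' x 1 => "c1"
  'b' x 1 => "b1"
  'c' x 2 => "c2"
  'b' x 1 => "b1"
Compressed: "c1b1c1b1a3c1b1c2b1"
Compressed length: 18

18


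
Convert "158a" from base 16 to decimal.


Input: "158a" in base 16
Positional expansion:
  Digit '1' (value 1) x 16^3 = 4096
  Digit '5' (value 5) x 16^2 = 1280
  Digit '8' (value 8) x 16^1 = 128
  Digit 'a' (value 10) x 16^0 = 10
Sum = 5514

5514


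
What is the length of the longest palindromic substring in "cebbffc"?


Input: "cebbffc"
Checking substrings for palindromes:
  [2:4] "bb" (len 2) => palindrome
  [4:6] "ff" (len 2) => palindrome
Longest palindromic substring: "bb" with length 2

2


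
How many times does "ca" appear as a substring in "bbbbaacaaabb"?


Searching for "ca" in "bbbbaacaaabb"
Scanning each position:
  Position 0: "bb" => no
  Position 1: "bb" => no
  Position 2: "bb" => no
  Position 3: "ba" => no
  Position 4: "aa" => no
  Position 5: "ac" => no
  Position 6: "ca" => MATCH
  Position 7: "aa" => no
  Position 8: "aa" => no
  Position 9: "ab" => no
  Position 10: "bb" => no
Total occurrences: 1

1


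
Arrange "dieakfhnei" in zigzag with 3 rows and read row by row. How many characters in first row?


Zigzag "dieakfhnei" into 3 rows:
Placing characters:
  'd' => row 0
  'i' => row 1
  'e' => row 2
  'a' => row 1
  'k' => row 0
  'f' => row 1
  'h' => row 2
  'n' => row 1
  'e' => row 0
  'i' => row 1
Rows:
  Row 0: "dke"
  Row 1: "iafni"
  Row 2: "eh"
First row length: 3

3


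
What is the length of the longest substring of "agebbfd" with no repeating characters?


Input: "agebbfd"
Sliding window (track last position of each char):
  Position 0 ('a'): window [0,0] length 1 -- new best
  Position 1 ('g'): window [0,1] length 2 -- new best
  Position 2 ('e'): window [0,2] length 3 -- new best
  Position 3 ('b'): window [0,3] length 4 -- new best
  Position 4 ('b'): repeat (last at 3), move window start to 4
  Position 4 ('b'): window [4,4] length 1
  Position 5 ('f'): window [4,5] length 2
  Position 6 ('d'): window [4,6] length 3
Longest substring with no repeats: "ageb" with length 4

4


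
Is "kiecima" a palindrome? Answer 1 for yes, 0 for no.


Input: kiecima
Reversed: amiceik
  Compare pos 0 ('k') with pos 6 ('a'): MISMATCH
  Compare pos 1 ('i') with pos 5 ('m'): MISMATCH
  Compare pos 2 ('e') with pos 4 ('i'): MISMATCH
Result: not a palindrome

0


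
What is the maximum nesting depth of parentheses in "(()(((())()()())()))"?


Input: "(()(((())()()())()))"
Tracking depth:
  Position 0 '(': depth becomes 1
  Position 1 '(': depth becomes 2
  Position 2 ')': depth becomes 1
  Position 3 '(': depth becomes 2
  Position 4 '(': depth becomes 3
  Position 5 '(': depth becomes 4
  Position 6 '(': depth becomes 5
  Position 7 ')': depth becomes 4
  Position 8 ')': depth becomes 3
  Position 9 '(': depth becomes 4
  Position 10 ')': depth becomes 3
  Position 11 '(': depth becomes 4
  Position 12 ')': depth becomes 3
  Position 13 '(': depth becomes 4
  Position 14 ')': depth becomes 3
  Position 15 ')': depth becomes 2
  Position 16 '(': depth becomes 3
  Position 17 ')': depth becomes 2
  Position 18 ')': depth becomes 1
  Position 19 ')': depth becomes 0
Maximum depth reached: 5

5


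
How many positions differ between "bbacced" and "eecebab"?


Comparing "bbacced" and "eecebab" position by position:
  Position 0: 'b' vs 'e' => DIFFER
  Position 1: 'b' vs 'e' => DIFFER
  Position 2: 'a' vs 'c' => DIFFER
  Position 3: 'c' vs 'e' => DIFFER
  Position 4: 'c' vs 'b' => DIFFER
  Position 5: 'e' vs 'a' => DIFFER
  Position 6: 'd' vs 'b' => DIFFER
Positions that differ: 7

7


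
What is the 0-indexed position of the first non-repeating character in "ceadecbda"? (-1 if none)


Input: ceadecbda
Character frequencies:
  'a': 2
  'b': 1
  'c': 2
  'd': 2
  'e': 2
Scanning left to right for freq == 1:
  Position 0 ('c'): freq=2, skip
  Position 1 ('e'): freq=2, skip
  Position 2 ('a'): freq=2, skip
  Position 3 ('d'): freq=2, skip
  Position 4 ('e'): freq=2, skip
  Position 5 ('c'): freq=2, skip
  Position 6 ('b'): unique! => answer = 6

6


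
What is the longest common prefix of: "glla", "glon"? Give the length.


Words: glla, glon
  Position 0: all 'g' => match
  Position 1: all 'l' => match
  Position 2: ('l', 'o') => mismatch, stop
LCP = "gl" (length 2)

2


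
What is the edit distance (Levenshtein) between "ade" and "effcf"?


Computing edit distance: "ade" -> "effcf"
DP table:
           e    f    f    c    f
      0    1    2    3    4    5
  a   1    1    2    3    4    5
  d   2    2    2    3    4    5
  e   3    2    3    3    4    5
Edit distance = dp[3][5] = 5

5


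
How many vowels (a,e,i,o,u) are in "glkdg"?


Input: glkdg
Checking each character:
  'g' at position 0: consonant
  'l' at position 1: consonant
  'k' at position 2: consonant
  'd' at position 3: consonant
  'g' at position 4: consonant
Total vowels: 0

0


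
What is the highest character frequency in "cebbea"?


Input: cebbea
Character counts:
  'a': 1
  'b': 2
  'c': 1
  'e': 2
Maximum frequency: 2

2


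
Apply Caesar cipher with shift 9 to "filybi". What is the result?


Caesar cipher: shift "filybi" by 9
  'f' (pos 5) + 9 = pos 14 = 'o'
  'i' (pos 8) + 9 = pos 17 = 'r'
  'l' (pos 11) + 9 = pos 20 = 'u'
  'y' (pos 24) + 9 = pos 7 = 'h'
  'b' (pos 1) + 9 = pos 10 = 'k'
  'i' (pos 8) + 9 = pos 17 = 'r'
Result: oruhkr

oruhkr


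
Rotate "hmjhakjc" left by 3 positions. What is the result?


Input: "hmjhakjc", rotate left by 3
First 3 characters: "hmj"
Remaining characters: "hakjc"
Concatenate remaining + first: "hakjc" + "hmj" = "hakjchmj"

hakjchmj


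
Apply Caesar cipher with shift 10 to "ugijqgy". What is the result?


Caesar cipher: shift "ugijqgy" by 10
  'u' (pos 20) + 10 = pos 4 = 'e'
  'g' (pos 6) + 10 = pos 16 = 'q'
  'i' (pos 8) + 10 = pos 18 = 's'
  'j' (pos 9) + 10 = pos 19 = 't'
  'q' (pos 16) + 10 = pos 0 = 'a'
  'g' (pos 6) + 10 = pos 16 = 'q'
  'y' (pos 24) + 10 = pos 8 = 'i'
Result: eqstaqi

eqstaqi


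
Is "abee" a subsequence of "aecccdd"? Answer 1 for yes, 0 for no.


Check if "abee" is a subsequence of "aecccdd"
Greedy scan:
  Position 0 ('a'): matches sub[0] = 'a'
  Position 1 ('e'): no match needed
  Position 2 ('c'): no match needed
  Position 3 ('c'): no match needed
  Position 4 ('c'): no match needed
  Position 5 ('d'): no match needed
  Position 6 ('d'): no match needed
Only matched 1/4 characters => not a subsequence

0


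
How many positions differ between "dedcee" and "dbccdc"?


Comparing "dedcee" and "dbccdc" position by position:
  Position 0: 'd' vs 'd' => same
  Position 1: 'e' vs 'b' => DIFFER
  Position 2: 'd' vs 'c' => DIFFER
  Position 3: 'c' vs 'c' => same
  Position 4: 'e' vs 'd' => DIFFER
  Position 5: 'e' vs 'c' => DIFFER
Positions that differ: 4

4


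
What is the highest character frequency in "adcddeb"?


Input: adcddeb
Character counts:
  'a': 1
  'b': 1
  'c': 1
  'd': 3
  'e': 1
Maximum frequency: 3

3


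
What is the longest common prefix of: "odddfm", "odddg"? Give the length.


Words: odddfm, odddg
  Position 0: all 'o' => match
  Position 1: all 'd' => match
  Position 2: all 'd' => match
  Position 3: all 'd' => match
  Position 4: ('f', 'g') => mismatch, stop
LCP = "oddd" (length 4)

4


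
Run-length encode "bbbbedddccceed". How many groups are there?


Input: bbbbedddccceed
Scanning for consecutive runs:
  Group 1: 'b' x 4 (positions 0-3)
  Group 2: 'e' x 1 (positions 4-4)
  Group 3: 'd' x 3 (positions 5-7)
  Group 4: 'c' x 3 (positions 8-10)
  Group 5: 'e' x 2 (positions 11-12)
  Group 6: 'd' x 1 (positions 13-13)
Total groups: 6

6


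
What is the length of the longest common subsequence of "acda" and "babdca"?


LCS of "acda" and "babdca"
DP table:
           b    a    b    d    c    a
      0    0    0    0    0    0    0
  a   0    0    1    1    1    1    1
  c   0    0    1    1    1    2    2
  d   0    0    1    1    2    2    2
  a   0    0    1    1    2    2    3
LCS length = dp[4][6] = 3

3


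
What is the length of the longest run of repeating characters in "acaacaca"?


Input: "acaacaca"
Scanning for longest run:
  Position 1 ('c'): new char, reset run to 1
  Position 2 ('a'): new char, reset run to 1
  Position 3 ('a'): continues run of 'a', length=2
  Position 4 ('c'): new char, reset run to 1
  Position 5 ('a'): new char, reset run to 1
  Position 6 ('c'): new char, reset run to 1
  Position 7 ('a'): new char, reset run to 1
Longest run: 'a' with length 2

2


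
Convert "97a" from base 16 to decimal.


Input: "97a" in base 16
Positional expansion:
  Digit '9' (value 9) x 16^2 = 2304
  Digit '7' (value 7) x 16^1 = 112
  Digit 'a' (value 10) x 16^0 = 10
Sum = 2426

2426


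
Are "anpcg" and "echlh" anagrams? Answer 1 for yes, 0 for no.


Strings: "anpcg", "echlh"
Sorted first:  acgnp
Sorted second: cehhl
Differ at position 0: 'a' vs 'c' => not anagrams

0


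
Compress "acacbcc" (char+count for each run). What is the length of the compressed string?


Input: acacbcc
Runs:
  'a' x 1 => "a1"
  'c' x 1 => "c1"
  'a' x 1 => "a1"
  'c' x 1 => "c1"
  'b' x 1 => "b1"
  'c' x 2 => "c2"
Compressed: "a1c1a1c1b1c2"
Compressed length: 12

12


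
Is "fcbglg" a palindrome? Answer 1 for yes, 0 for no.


Input: fcbglg
Reversed: glgbcf
  Compare pos 0 ('f') with pos 5 ('g'): MISMATCH
  Compare pos 1 ('c') with pos 4 ('l'): MISMATCH
  Compare pos 2 ('b') with pos 3 ('g'): MISMATCH
Result: not a palindrome

0


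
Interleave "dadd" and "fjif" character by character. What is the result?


Interleaving "dadd" and "fjif":
  Position 0: 'd' from first, 'f' from second => "df"
  Position 1: 'a' from first, 'j' from second => "aj"
  Position 2: 'd' from first, 'i' from second => "di"
  Position 3: 'd' from first, 'f' from second => "df"
Result: dfajdidf

dfajdidf


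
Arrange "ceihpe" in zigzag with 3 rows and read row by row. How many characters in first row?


Zigzag "ceihpe" into 3 rows:
Placing characters:
  'c' => row 0
  'e' => row 1
  'i' => row 2
  'h' => row 1
  'p' => row 0
  'e' => row 1
Rows:
  Row 0: "cp"
  Row 1: "ehe"
  Row 2: "i"
First row length: 2

2


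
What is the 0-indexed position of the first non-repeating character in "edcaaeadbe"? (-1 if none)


Input: edcaaeadbe
Character frequencies:
  'a': 3
  'b': 1
  'c': 1
  'd': 2
  'e': 3
Scanning left to right for freq == 1:
  Position 0 ('e'): freq=3, skip
  Position 1 ('d'): freq=2, skip
  Position 2 ('c'): unique! => answer = 2

2


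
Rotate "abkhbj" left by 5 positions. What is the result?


Input: "abkhbj", rotate left by 5
First 5 characters: "abkhb"
Remaining characters: "j"
Concatenate remaining + first: "j" + "abkhb" = "jabkhb"

jabkhb


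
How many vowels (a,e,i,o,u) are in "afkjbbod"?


Input: afkjbbod
Checking each character:
  'a' at position 0: vowel (running total: 1)
  'f' at position 1: consonant
  'k' at position 2: consonant
  'j' at position 3: consonant
  'b' at position 4: consonant
  'b' at position 5: consonant
  'o' at position 6: vowel (running total: 2)
  'd' at position 7: consonant
Total vowels: 2

2


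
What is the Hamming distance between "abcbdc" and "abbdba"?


Comparing "abcbdc" and "abbdba" position by position:
  Position 0: 'a' vs 'a' => same
  Position 1: 'b' vs 'b' => same
  Position 2: 'c' vs 'b' => differ
  Position 3: 'b' vs 'd' => differ
  Position 4: 'd' vs 'b' => differ
  Position 5: 'c' vs 'a' => differ
Total differences (Hamming distance): 4

4


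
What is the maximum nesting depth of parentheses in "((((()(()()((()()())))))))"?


Input: "((((()(()()((()()())))))))"
Tracking depth:
  Position 0 '(': depth becomes 1
  Position 1 '(': depth becomes 2
  Position 2 '(': depth becomes 3
  Position 3 '(': depth becomes 4
  Position 4 '(': depth becomes 5
  Position 5 ')': depth becomes 4
  Position 6 '(': depth becomes 5
  Position 7 '(': depth becomes 6
  Position 8 ')': depth becomes 5
  Position 9 '(': depth becomes 6
  Position 10 ')': depth becomes 5
  Position 11 '(': depth becomes 6
  Position 12 '(': depth becomes 7
  Position 13 '(': depth becomes 8
  Position 14 ')': depth becomes 7
  Position 15 '(': depth becomes 8
  Position 16 ')': depth becomes 7
  Position 17 '(': depth becomes 8
  Position 18 ')': depth becomes 7
  Position 19 ')': depth becomes 6
  Position 20 ')': depth becomes 5
  Position 21 ')': depth becomes 4
  Position 22 ')': depth becomes 3
  Position 23 ')': depth becomes 2
  Position 24 ')': depth becomes 1
  Position 25 ')': depth becomes 0
Maximum depth reached: 8

8


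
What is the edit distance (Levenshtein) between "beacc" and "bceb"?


Computing edit distance: "beacc" -> "bceb"
DP table:
           b    c    e    b
      0    1    2    3    4
  b   1    0    1    2    3
  e   2    1    1    1    2
  a   3    2    2    2    2
  c   4    3    2    3    3
  c   5    4    3    3    4
Edit distance = dp[5][4] = 4

4


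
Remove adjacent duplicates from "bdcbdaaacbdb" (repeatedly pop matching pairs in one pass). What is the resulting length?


Input: bdcbdaaacbdb
Stack-based adjacent duplicate removal:
  Read 'b': push. Stack: b
  Read 'd': push. Stack: bd
  Read 'c': push. Stack: bdc
  Read 'b': push. Stack: bdcb
  Read 'd': push. Stack: bdcbd
  Read 'a': push. Stack: bdcbda
  Read 'a': matches stack top 'a' => pop. Stack: bdcbd
  Read 'a': push. Stack: bdcbda
  Read 'c': push. Stack: bdcbdac
  Read 'b': push. Stack: bdcbdacb
  Read 'd': push. Stack: bdcbdacbd
  Read 'b': push. Stack: bdcbdacbdb
Final stack: "bdcbdacbdb" (length 10)

10


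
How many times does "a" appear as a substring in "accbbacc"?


Searching for "a" in "accbbacc"
Scanning each position:
  Position 0: "a" => MATCH
  Position 1: "c" => no
  Position 2: "c" => no
  Position 3: "b" => no
  Position 4: "b" => no
  Position 5: "a" => MATCH
  Position 6: "c" => no
  Position 7: "c" => no
Total occurrences: 2

2


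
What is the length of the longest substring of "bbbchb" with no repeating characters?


Input: "bbbchb"
Sliding window (track last position of each char):
  Position 0 ('b'): window [0,0] length 1 -- new best
  Position 1 ('b'): repeat (last at 0), move window start to 1
  Position 1 ('b'): window [1,1] length 1
  Position 2 ('b'): repeat (last at 1), move window start to 2
  Position 2 ('b'): window [2,2] length 1
  Position 3 ('c'): window [2,3] length 2 -- new best
  Position 4 ('h'): window [2,4] length 3 -- new best
  Position 5 ('b'): repeat (last at 2), move window start to 3
  Position 5 ('b'): window [3,5] length 3
Longest substring with no repeats: "bch" with length 3

3


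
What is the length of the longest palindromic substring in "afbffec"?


Input: "afbffec"
Checking substrings for palindromes:
  [1:4] "fbf" (len 3) => palindrome
  [3:5] "ff" (len 2) => palindrome
Longest palindromic substring: "fbf" with length 3

3


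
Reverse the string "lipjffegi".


Input: lipjffegi
Reading characters right to left:
  Position 8: 'i'
  Position 7: 'g'
  Position 6: 'e'
  Position 5: 'f'
  Position 4: 'f'
  Position 3: 'j'
  Position 2: 'p'
  Position 1: 'i'
  Position 0: 'l'
Reversed: igeffjpil

igeffjpil
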